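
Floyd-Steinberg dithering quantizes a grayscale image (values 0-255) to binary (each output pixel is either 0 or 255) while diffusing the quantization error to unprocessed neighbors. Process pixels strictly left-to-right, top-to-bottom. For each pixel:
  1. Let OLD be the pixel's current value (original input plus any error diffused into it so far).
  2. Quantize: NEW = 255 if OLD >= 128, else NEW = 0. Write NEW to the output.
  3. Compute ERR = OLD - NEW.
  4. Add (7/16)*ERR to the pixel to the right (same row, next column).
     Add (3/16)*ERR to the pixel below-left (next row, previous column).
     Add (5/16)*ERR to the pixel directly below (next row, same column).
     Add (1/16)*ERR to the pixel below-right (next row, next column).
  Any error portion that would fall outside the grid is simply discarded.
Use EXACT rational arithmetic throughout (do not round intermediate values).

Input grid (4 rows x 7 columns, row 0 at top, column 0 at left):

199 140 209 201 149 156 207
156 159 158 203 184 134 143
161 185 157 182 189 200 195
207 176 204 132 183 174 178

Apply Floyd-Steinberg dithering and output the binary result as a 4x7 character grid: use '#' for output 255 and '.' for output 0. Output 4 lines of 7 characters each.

Answer: #.##.##
##.##.#
.######
##..#.#

Derivation:
(0,0): OLD=199 → NEW=255, ERR=-56
(0,1): OLD=231/2 → NEW=0, ERR=231/2
(0,2): OLD=8305/32 → NEW=255, ERR=145/32
(0,3): OLD=103927/512 → NEW=255, ERR=-26633/512
(0,4): OLD=1034177/8192 → NEW=0, ERR=1034177/8192
(0,5): OLD=27686471/131072 → NEW=255, ERR=-5736889/131072
(0,6): OLD=393952241/2097152 → NEW=255, ERR=-140821519/2097152
(1,0): OLD=5125/32 → NEW=255, ERR=-3035/32
(1,1): OLD=38643/256 → NEW=255, ERR=-26637/256
(1,2): OLD=912255/8192 → NEW=0, ERR=912255/8192
(1,3): OLD=8500603/32768 → NEW=255, ERR=144763/32768
(1,4): OLD=448634777/2097152 → NEW=255, ERR=-86138983/2097152
(1,5): OLD=1638327321/16777216 → NEW=0, ERR=1638327321/16777216
(1,6): OLD=43487378903/268435456 → NEW=255, ERR=-24963662377/268435456
(2,0): OLD=458145/4096 → NEW=0, ERR=458145/4096
(2,1): OLD=28360235/131072 → NEW=255, ERR=-5063125/131072
(2,2): OLD=354890401/2097152 → NEW=255, ERR=-179883359/2097152
(2,3): OLD=2434583801/16777216 → NEW=255, ERR=-1843606279/16777216
(2,4): OLD=19686299265/134217728 → NEW=255, ERR=-14539221375/134217728
(2,5): OLD=700593768675/4294967296 → NEW=255, ERR=-394622891805/4294967296
(2,6): OLD=9060256524901/68719476736 → NEW=255, ERR=-8463210042779/68719476736
(3,0): OLD=492224289/2097152 → NEW=255, ERR=-42549471/2097152
(3,1): OLD=2448801949/16777216 → NEW=255, ERR=-1829388131/16777216
(3,2): OLD=14290441455/134217728 → NEW=0, ERR=14290441455/134217728
(3,3): OLD=63656620365/536870912 → NEW=0, ERR=63656620365/536870912
(3,4): OLD=12158327680289/68719476736 → NEW=255, ERR=-5365138887391/68719476736
(3,5): OLD=44677754102275/549755813888 → NEW=0, ERR=44677754102275/549755813888
(3,6): OLD=1489408704806749/8796093022208 → NEW=255, ERR=-753595015856291/8796093022208
Row 0: #.##.##
Row 1: ##.##.#
Row 2: .######
Row 3: ##..#.#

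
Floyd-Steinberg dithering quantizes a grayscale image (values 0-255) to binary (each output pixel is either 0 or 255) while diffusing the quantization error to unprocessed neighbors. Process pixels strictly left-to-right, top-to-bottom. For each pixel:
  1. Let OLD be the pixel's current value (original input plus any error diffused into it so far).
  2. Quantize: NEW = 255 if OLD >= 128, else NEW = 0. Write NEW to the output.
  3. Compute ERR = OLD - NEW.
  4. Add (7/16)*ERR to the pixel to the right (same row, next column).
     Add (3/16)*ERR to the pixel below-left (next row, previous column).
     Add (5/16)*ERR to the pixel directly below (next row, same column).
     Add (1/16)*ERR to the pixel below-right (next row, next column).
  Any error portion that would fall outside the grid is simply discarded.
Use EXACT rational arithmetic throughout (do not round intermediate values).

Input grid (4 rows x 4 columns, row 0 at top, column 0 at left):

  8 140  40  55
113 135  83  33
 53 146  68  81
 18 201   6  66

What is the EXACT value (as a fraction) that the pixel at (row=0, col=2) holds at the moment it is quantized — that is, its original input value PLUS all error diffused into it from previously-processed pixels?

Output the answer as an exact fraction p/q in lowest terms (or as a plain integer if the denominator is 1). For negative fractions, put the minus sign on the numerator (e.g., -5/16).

Answer: -281/32

Derivation:
(0,0): OLD=8 → NEW=0, ERR=8
(0,1): OLD=287/2 → NEW=255, ERR=-223/2
(0,2): OLD=-281/32 → NEW=0, ERR=-281/32
Target (0,2): original=40, with diffused error = -281/32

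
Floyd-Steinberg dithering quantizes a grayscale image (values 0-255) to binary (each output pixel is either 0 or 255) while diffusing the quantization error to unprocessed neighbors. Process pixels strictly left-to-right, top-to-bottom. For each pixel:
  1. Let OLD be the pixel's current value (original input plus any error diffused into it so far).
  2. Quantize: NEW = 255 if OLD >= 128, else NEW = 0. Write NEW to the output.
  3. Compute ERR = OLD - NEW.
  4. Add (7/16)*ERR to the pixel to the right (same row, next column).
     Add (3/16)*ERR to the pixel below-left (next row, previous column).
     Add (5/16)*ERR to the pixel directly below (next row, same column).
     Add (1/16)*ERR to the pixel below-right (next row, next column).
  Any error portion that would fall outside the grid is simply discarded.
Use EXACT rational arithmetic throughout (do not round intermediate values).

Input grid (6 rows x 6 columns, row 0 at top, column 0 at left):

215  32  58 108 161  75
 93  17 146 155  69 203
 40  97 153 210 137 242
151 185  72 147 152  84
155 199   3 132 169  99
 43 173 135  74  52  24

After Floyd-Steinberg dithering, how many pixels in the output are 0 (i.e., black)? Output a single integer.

Answer: 20

Derivation:
(0,0): OLD=215 → NEW=255, ERR=-40
(0,1): OLD=29/2 → NEW=0, ERR=29/2
(0,2): OLD=2059/32 → NEW=0, ERR=2059/32
(0,3): OLD=69709/512 → NEW=255, ERR=-60851/512
(0,4): OLD=892955/8192 → NEW=0, ERR=892955/8192
(0,5): OLD=16081085/131072 → NEW=0, ERR=16081085/131072
(1,0): OLD=2663/32 → NEW=0, ERR=2663/32
(1,1): OLD=17281/256 → NEW=0, ERR=17281/256
(1,2): OLD=1427557/8192 → NEW=255, ERR=-661403/8192
(1,3): OLD=3506057/32768 → NEW=0, ERR=3506057/32768
(1,4): OLD=346974883/2097152 → NEW=255, ERR=-187798877/2097152
(1,5): OLD=7012040837/33554432 → NEW=255, ERR=-1544339323/33554432
(2,0): OLD=322203/4096 → NEW=0, ERR=322203/4096
(2,1): OLD=18687305/131072 → NEW=255, ERR=-14736055/131072
(2,2): OLD=215720187/2097152 → NEW=0, ERR=215720187/2097152
(2,3): OLD=4472847235/16777216 → NEW=255, ERR=194657155/16777216
(2,4): OLD=60209789353/536870912 → NEW=0, ERR=60209789353/536870912
(2,5): OLD=2328609038383/8589934592 → NEW=255, ERR=138175717423/8589934592
(3,0): OLD=324014267/2097152 → NEW=255, ERR=-210759493/2097152
(3,1): OLD=2182748783/16777216 → NEW=255, ERR=-2095441297/16777216
(3,2): OLD=5992913829/134217728 → NEW=0, ERR=5992913829/134217728
(3,3): OLD=1697520852967/8589934592 → NEW=255, ERR=-492912467993/8589934592
(3,4): OLD=11385654207831/68719476736 → NEW=255, ERR=-6137812359849/68719476736
(3,5): OLD=62628171948345/1099511627776 → NEW=0, ERR=62628171948345/1099511627776
(4,0): OLD=26890792069/268435456 → NEW=0, ERR=26890792069/268435456
(4,1): OLD=884279000497/4294967296 → NEW=255, ERR=-210937659983/4294967296
(4,2): OLD=-3174681302109/137438953472 → NEW=0, ERR=-3174681302109/137438953472
(4,3): OLD=197925172780463/2199023255552 → NEW=0, ERR=197925172780463/2199023255552
(4,4): OLD=6599168554783871/35184372088832 → NEW=255, ERR=-2372846327868289/35184372088832
(4,5): OLD=46000068677124377/562949953421312 → NEW=0, ERR=46000068677124377/562949953421312
(5,0): OLD=4473387885219/68719476736 → NEW=0, ERR=4473387885219/68719476736
(5,1): OLD=413552469639283/2199023255552 → NEW=255, ERR=-147198460526477/2199023255552
(5,2): OLD=1975650970284177/17592186044416 → NEW=0, ERR=1975650970284177/17592186044416
(5,3): OLD=77220166562647835/562949953421312 → NEW=255, ERR=-66332071559786725/562949953421312
(5,4): OLD=361400545216631/1125899906842624 → NEW=0, ERR=361400545216631/1125899906842624
(5,5): OLD=818944972323542555/18014398509481984 → NEW=0, ERR=818944972323542555/18014398509481984
Output grid:
  Row 0: #..#..  (4 black, running=4)
  Row 1: ..#.##  (3 black, running=7)
  Row 2: .#.#.#  (3 black, running=10)
  Row 3: ##.##.  (2 black, running=12)
  Row 4: .#..#.  (4 black, running=16)
  Row 5: .#.#..  (4 black, running=20)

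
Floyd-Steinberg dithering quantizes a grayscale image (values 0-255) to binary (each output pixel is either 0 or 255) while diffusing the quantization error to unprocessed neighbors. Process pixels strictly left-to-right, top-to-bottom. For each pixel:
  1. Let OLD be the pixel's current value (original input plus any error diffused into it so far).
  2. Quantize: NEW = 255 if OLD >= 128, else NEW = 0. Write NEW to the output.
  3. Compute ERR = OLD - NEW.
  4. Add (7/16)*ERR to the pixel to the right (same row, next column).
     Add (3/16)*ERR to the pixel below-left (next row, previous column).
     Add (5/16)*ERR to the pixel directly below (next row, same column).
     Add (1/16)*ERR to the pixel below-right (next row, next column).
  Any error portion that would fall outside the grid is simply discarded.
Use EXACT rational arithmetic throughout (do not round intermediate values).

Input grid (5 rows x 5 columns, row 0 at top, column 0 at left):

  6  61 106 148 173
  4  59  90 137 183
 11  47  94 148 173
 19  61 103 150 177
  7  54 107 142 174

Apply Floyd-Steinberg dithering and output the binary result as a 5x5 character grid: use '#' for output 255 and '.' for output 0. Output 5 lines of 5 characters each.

Answer: ..#.#
...##
..#.#
..#.#
..#.#

Derivation:
(0,0): OLD=6 → NEW=0, ERR=6
(0,1): OLD=509/8 → NEW=0, ERR=509/8
(0,2): OLD=17131/128 → NEW=255, ERR=-15509/128
(0,3): OLD=194541/2048 → NEW=0, ERR=194541/2048
(0,4): OLD=7030651/32768 → NEW=255, ERR=-1325189/32768
(1,0): OLD=2279/128 → NEW=0, ERR=2279/128
(1,1): OLD=65873/1024 → NEW=0, ERR=65873/1024
(1,2): OLD=3344549/32768 → NEW=0, ERR=3344549/32768
(1,3): OLD=25714177/131072 → NEW=255, ERR=-7709183/131072
(1,4): OLD=315761379/2097152 → NEW=255, ERR=-219012381/2097152
(2,0): OLD=469003/16384 → NEW=0, ERR=469003/16384
(2,1): OLD=52364329/524288 → NEW=0, ERR=52364329/524288
(2,2): OLD=1363860155/8388608 → NEW=255, ERR=-775234885/8388608
(2,3): OLD=10198696961/134217728 → NEW=0, ERR=10198696961/134217728
(2,4): OLD=364927384519/2147483648 → NEW=255, ERR=-182680945721/2147483648
(3,0): OLD=391517019/8388608 → NEW=0, ERR=391517019/8388608
(3,1): OLD=6515735871/67108864 → NEW=0, ERR=6515735871/67108864
(3,2): OLD=294393686245/2147483648 → NEW=255, ERR=-253214643995/2147483648
(3,3): OLD=431356379549/4294967296 → NEW=0, ERR=431356379549/4294967296
(3,4): OLD=13682390884657/68719476736 → NEW=255, ERR=-3841075683023/68719476736
(4,0): OLD=42724081141/1073741824 → NEW=0, ERR=42724081141/1073741824
(4,1): OLD=2836665172085/34359738368 → NEW=0, ERR=2836665172085/34359738368
(4,2): OLD=72111966646139/549755813888 → NEW=255, ERR=-68075765895301/549755813888
(4,3): OLD=891574165542517/8796093022208 → NEW=0, ERR=891574165542517/8796093022208
(4,4): OLD=29154471560806323/140737488355328 → NEW=255, ERR=-6733587969802317/140737488355328
Row 0: ..#.#
Row 1: ...##
Row 2: ..#.#
Row 3: ..#.#
Row 4: ..#.#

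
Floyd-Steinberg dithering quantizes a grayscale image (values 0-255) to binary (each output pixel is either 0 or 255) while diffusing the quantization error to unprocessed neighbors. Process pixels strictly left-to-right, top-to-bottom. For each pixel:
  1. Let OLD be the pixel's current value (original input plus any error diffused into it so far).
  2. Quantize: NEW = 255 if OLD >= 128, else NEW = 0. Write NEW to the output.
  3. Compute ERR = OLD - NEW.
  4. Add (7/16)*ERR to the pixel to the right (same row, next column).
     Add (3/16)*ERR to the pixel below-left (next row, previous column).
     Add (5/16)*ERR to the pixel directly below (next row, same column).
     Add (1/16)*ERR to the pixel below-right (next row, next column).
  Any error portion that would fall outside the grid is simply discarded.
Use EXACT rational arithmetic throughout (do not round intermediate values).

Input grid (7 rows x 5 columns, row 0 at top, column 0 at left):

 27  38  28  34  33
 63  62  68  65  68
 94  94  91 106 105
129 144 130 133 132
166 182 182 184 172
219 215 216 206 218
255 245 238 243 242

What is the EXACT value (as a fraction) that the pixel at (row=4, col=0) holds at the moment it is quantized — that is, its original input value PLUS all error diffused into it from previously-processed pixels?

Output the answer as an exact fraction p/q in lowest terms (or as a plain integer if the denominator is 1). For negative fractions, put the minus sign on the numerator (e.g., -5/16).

(0,0): OLD=27 → NEW=0, ERR=27
(0,1): OLD=797/16 → NEW=0, ERR=797/16
(0,2): OLD=12747/256 → NEW=0, ERR=12747/256
(0,3): OLD=228493/4096 → NEW=0, ERR=228493/4096
(0,4): OLD=3762139/65536 → NEW=0, ERR=3762139/65536
(1,0): OLD=20679/256 → NEW=0, ERR=20679/256
(1,1): OLD=253809/2048 → NEW=0, ERR=253809/2048
(1,2): OLD=9919045/65536 → NEW=255, ERR=-6792635/65536
(1,3): OLD=13359521/262144 → NEW=0, ERR=13359521/262144
(1,4): OLD=468595651/4194304 → NEW=0, ERR=468595651/4194304
(2,0): OLD=4668779/32768 → NEW=255, ERR=-3687061/32768
(2,1): OLD=72472649/1048576 → NEW=0, ERR=72472649/1048576
(2,2): OLD=1780888859/16777216 → NEW=0, ERR=1780888859/16777216
(2,3): OLD=49079660321/268435456 → NEW=255, ERR=-19371380959/268435456
(2,4): OLD=479002657191/4294967296 → NEW=0, ERR=479002657191/4294967296
(3,0): OLD=1791749051/16777216 → NEW=0, ERR=1791749051/16777216
(3,1): OLD=30224826143/134217728 → NEW=255, ERR=-4000694497/134217728
(3,2): OLD=605245989509/4294967296 → NEW=255, ERR=-489970670971/4294967296
(3,3): OLD=756637593981/8589934592 → NEW=0, ERR=756637593981/8589934592
(3,4): OLD=27608547397393/137438953472 → NEW=255, ERR=-7438385737967/137438953472
(4,0): OLD=416150164117/2147483648 → NEW=255, ERR=-131458166123/2147483648
Target (4,0): original=166, with diffused error = 416150164117/2147483648

Answer: 416150164117/2147483648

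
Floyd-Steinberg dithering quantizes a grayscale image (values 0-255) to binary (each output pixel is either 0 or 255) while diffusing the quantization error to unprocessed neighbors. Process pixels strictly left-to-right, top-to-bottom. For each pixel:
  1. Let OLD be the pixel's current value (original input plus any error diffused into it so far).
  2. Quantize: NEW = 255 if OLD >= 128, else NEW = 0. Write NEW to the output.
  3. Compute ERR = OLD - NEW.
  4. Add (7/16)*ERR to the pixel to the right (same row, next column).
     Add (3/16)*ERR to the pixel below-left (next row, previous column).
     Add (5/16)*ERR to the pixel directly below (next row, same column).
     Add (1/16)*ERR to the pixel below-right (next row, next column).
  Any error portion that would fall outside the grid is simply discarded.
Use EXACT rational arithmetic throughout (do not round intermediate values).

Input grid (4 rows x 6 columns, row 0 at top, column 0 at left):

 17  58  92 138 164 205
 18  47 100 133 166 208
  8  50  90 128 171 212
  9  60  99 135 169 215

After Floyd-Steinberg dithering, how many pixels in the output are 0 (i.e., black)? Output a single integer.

(0,0): OLD=17 → NEW=0, ERR=17
(0,1): OLD=1047/16 → NEW=0, ERR=1047/16
(0,2): OLD=30881/256 → NEW=0, ERR=30881/256
(0,3): OLD=781415/4096 → NEW=255, ERR=-263065/4096
(0,4): OLD=8906449/65536 → NEW=255, ERR=-7805231/65536
(0,5): OLD=160321463/1048576 → NEW=255, ERR=-107065417/1048576
(1,0): OLD=9109/256 → NEW=0, ERR=9109/256
(1,1): OLD=218515/2048 → NEW=0, ERR=218515/2048
(1,2): OLD=11562127/65536 → NEW=255, ERR=-5149553/65536
(1,3): OLD=16714595/262144 → NEW=0, ERR=16714595/262144
(1,4): OLD=2240067145/16777216 → NEW=255, ERR=-2038122935/16777216
(1,5): OLD=31004341807/268435456 → NEW=0, ERR=31004341807/268435456
(2,0): OLD=1282049/32768 → NEW=0, ERR=1282049/32768
(2,1): OLD=92223131/1048576 → NEW=0, ERR=92223131/1048576
(2,2): OLD=2056001937/16777216 → NEW=0, ERR=2056001937/16777216
(2,3): OLD=23333883977/134217728 → NEW=255, ERR=-10891636663/134217728
(2,4): OLD=529035430235/4294967296 → NEW=0, ERR=529035430235/4294967296
(2,5): OLD=20230364952877/68719476736 → NEW=255, ERR=2706898385197/68719476736
(3,0): OLD=632792177/16777216 → NEW=0, ERR=632792177/16777216
(3,1): OLD=17368968989/134217728 → NEW=255, ERR=-16856551651/134217728
(3,2): OLD=77987373927/1073741824 → NEW=0, ERR=77987373927/1073741824
(3,3): OLD=11831556749813/68719476736 → NEW=255, ERR=-5691909817867/68719476736
(3,4): OLD=95420553986005/549755813888 → NEW=255, ERR=-44767178555435/549755813888
(3,5): OLD=1753782220364635/8796093022208 → NEW=255, ERR=-489221500298405/8796093022208
Output grid:
  Row 0: ...###  (3 black, running=3)
  Row 1: ..#.#.  (4 black, running=7)
  Row 2: ...#.#  (4 black, running=11)
  Row 3: .#.###  (2 black, running=13)

Answer: 13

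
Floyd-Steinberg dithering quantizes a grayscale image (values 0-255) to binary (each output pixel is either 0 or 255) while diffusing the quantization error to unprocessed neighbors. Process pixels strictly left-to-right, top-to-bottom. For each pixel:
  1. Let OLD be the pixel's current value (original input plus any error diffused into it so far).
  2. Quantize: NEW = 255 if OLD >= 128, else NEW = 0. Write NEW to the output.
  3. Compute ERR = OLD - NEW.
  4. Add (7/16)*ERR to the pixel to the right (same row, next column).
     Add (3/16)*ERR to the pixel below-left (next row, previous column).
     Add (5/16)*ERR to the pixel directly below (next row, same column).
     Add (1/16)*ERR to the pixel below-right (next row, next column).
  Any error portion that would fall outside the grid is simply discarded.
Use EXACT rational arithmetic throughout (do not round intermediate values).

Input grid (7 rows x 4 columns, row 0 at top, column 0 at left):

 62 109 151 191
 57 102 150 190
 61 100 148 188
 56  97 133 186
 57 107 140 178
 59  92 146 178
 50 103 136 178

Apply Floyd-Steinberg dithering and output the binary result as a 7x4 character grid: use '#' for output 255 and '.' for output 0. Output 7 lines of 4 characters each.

(0,0): OLD=62 → NEW=0, ERR=62
(0,1): OLD=1089/8 → NEW=255, ERR=-951/8
(0,2): OLD=12671/128 → NEW=0, ERR=12671/128
(0,3): OLD=479865/2048 → NEW=255, ERR=-42375/2048
(1,0): OLD=6923/128 → NEW=0, ERR=6923/128
(1,1): OLD=113613/1024 → NEW=0, ERR=113613/1024
(1,2): OLD=7148881/32768 → NEW=255, ERR=-1206959/32768
(1,3): OLD=91019783/524288 → NEW=255, ERR=-42673657/524288
(2,0): OLD=1617183/16384 → NEW=0, ERR=1617183/16384
(2,1): OLD=91398853/524288 → NEW=255, ERR=-42294587/524288
(2,2): OLD=97380505/1048576 → NEW=0, ERR=97380505/1048576
(2,3): OLD=3370420885/16777216 → NEW=255, ERR=-907769195/16777216
(3,0): OLD=601627567/8388608 → NEW=0, ERR=601627567/8388608
(3,1): OLD=17012075441/134217728 → NEW=0, ERR=17012075441/134217728
(3,2): OLD=434409501519/2147483648 → NEW=255, ERR=-113198828721/2147483648
(3,3): OLD=5216982524841/34359738368 → NEW=255, ERR=-3544750758999/34359738368
(4,0): OLD=221572999619/2147483648 → NEW=0, ERR=221572999619/2147483648
(4,1): OLD=3201444604489/17179869184 → NEW=255, ERR=-1179422037431/17179869184
(4,2): OLD=45118838158505/549755813888 → NEW=0, ERR=45118838158505/549755813888
(4,3): OLD=1568977464190063/8796093022208 → NEW=255, ERR=-674026256472977/8796093022208
(5,0): OLD=21542450382163/274877906944 → NEW=0, ERR=21542450382163/274877906944
(5,1): OLD=1114206539782437/8796093022208 → NEW=0, ERR=1114206539782437/8796093022208
(5,2): OLD=916583852451617/4398046511104 → NEW=255, ERR=-204918007879903/4398046511104
(5,3): OLD=19534190945100937/140737488355328 → NEW=255, ERR=-16353868585507703/140737488355328
(6,0): OLD=13826286098259791/140737488355328 → NEW=0, ERR=13826286098259791/140737488355328
(6,1): OLD=409213512519190809/2251799813685248 → NEW=255, ERR=-164995439970547431/2251799813685248
(6,2): OLD=2720609396692650079/36028797018963968 → NEW=0, ERR=2720609396692650079/36028797018963968
(6,3): OLD=99042639576855906201/576460752303423488 → NEW=255, ERR=-47954852260517083239/576460752303423488
Row 0: .#.#
Row 1: ..##
Row 2: .#.#
Row 3: ..##
Row 4: .#.#
Row 5: ..##
Row 6: .#.#

Answer: .#.#
..##
.#.#
..##
.#.#
..##
.#.#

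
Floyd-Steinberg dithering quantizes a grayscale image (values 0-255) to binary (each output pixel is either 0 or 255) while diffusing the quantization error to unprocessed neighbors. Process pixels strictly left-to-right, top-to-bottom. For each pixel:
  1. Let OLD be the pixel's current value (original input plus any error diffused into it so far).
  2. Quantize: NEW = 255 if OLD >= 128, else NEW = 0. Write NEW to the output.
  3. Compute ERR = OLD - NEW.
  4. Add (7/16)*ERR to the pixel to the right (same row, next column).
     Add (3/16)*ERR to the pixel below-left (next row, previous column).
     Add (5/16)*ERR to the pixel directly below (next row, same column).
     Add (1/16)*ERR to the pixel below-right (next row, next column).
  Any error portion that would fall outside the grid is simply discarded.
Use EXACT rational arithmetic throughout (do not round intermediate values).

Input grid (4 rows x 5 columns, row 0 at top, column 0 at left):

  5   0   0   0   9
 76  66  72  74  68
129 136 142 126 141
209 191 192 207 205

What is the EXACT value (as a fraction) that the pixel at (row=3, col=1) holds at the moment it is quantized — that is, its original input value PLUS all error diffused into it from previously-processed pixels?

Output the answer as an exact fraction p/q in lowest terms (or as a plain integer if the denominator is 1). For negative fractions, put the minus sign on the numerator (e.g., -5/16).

(0,0): OLD=5 → NEW=0, ERR=5
(0,1): OLD=35/16 → NEW=0, ERR=35/16
(0,2): OLD=245/256 → NEW=0, ERR=245/256
(0,3): OLD=1715/4096 → NEW=0, ERR=1715/4096
(0,4): OLD=601829/65536 → NEW=0, ERR=601829/65536
(1,0): OLD=19961/256 → NEW=0, ERR=19961/256
(1,1): OLD=207439/2048 → NEW=0, ERR=207439/2048
(1,2): OLD=7656443/65536 → NEW=0, ERR=7656443/65536
(1,3): OLD=33298783/262144 → NEW=0, ERR=33298783/262144
(1,4): OLD=530450493/4194304 → NEW=0, ERR=530450493/4194304
(2,0): OLD=5647829/32768 → NEW=255, ERR=-2708011/32768
(2,1): OLD=165963767/1048576 → NEW=255, ERR=-101423113/1048576
(2,2): OLD=2790712485/16777216 → NEW=255, ERR=-1487477595/16777216
(2,3): OLD=42391590175/268435456 → NEW=255, ERR=-26059451105/268435456
(2,4): OLD=627016342553/4294967296 → NEW=255, ERR=-468200317927/4294967296
(3,0): OLD=2768887045/16777216 → NEW=255, ERR=-1509303035/16777216
(3,1): OLD=13371633697/134217728 → NEW=0, ERR=13371633697/134217728
Target (3,1): original=191, with diffused error = 13371633697/134217728

Answer: 13371633697/134217728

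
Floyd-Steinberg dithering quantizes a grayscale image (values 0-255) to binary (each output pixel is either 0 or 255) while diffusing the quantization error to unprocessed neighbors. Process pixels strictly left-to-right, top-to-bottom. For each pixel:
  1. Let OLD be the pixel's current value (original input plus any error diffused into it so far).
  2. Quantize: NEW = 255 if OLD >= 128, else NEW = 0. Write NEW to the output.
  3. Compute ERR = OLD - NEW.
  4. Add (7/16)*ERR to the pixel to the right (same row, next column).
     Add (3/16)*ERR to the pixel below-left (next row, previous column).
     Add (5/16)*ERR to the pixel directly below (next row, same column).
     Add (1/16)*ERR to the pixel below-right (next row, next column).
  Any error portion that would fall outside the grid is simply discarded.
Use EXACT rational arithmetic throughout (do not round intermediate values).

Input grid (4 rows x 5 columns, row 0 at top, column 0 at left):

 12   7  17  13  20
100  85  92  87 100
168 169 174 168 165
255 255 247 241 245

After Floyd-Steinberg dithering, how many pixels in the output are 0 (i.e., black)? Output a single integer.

(0,0): OLD=12 → NEW=0, ERR=12
(0,1): OLD=49/4 → NEW=0, ERR=49/4
(0,2): OLD=1431/64 → NEW=0, ERR=1431/64
(0,3): OLD=23329/1024 → NEW=0, ERR=23329/1024
(0,4): OLD=490983/16384 → NEW=0, ERR=490983/16384
(1,0): OLD=6787/64 → NEW=0, ERR=6787/64
(1,1): OLD=71765/512 → NEW=255, ERR=-58795/512
(1,2): OLD=881209/16384 → NEW=0, ERR=881209/16384
(1,3): OLD=8170149/65536 → NEW=0, ERR=8170149/65536
(1,4): OLD=173361359/1048576 → NEW=255, ERR=-94025521/1048576
(2,0): OLD=1471351/8192 → NEW=255, ERR=-617609/8192
(2,1): OLD=30629709/262144 → NEW=0, ERR=30629709/262144
(2,2): OLD=1082652327/4194304 → NEW=255, ERR=13104807/4194304
(2,3): OLD=13077753733/67108864 → NEW=255, ERR=-4035006587/67108864
(2,4): OLD=127200420707/1073741824 → NEW=0, ERR=127200420707/1073741824
(3,0): OLD=1062619207/4194304 → NEW=255, ERR=-6928313/4194304
(3,1): OLD=9618868731/33554432 → NEW=255, ERR=1062488571/33554432
(3,2): OLD=276873640825/1073741824 → NEW=255, ERR=3069475705/1073741824
(3,3): OLD=527998796129/2147483648 → NEW=255, ERR=-19609534111/2147483648
(3,4): OLD=9423753157669/34359738368 → NEW=255, ERR=662019873829/34359738368
Output grid:
  Row 0: .....  (5 black, running=5)
  Row 1: .#..#  (3 black, running=8)
  Row 2: #.##.  (2 black, running=10)
  Row 3: #####  (0 black, running=10)

Answer: 10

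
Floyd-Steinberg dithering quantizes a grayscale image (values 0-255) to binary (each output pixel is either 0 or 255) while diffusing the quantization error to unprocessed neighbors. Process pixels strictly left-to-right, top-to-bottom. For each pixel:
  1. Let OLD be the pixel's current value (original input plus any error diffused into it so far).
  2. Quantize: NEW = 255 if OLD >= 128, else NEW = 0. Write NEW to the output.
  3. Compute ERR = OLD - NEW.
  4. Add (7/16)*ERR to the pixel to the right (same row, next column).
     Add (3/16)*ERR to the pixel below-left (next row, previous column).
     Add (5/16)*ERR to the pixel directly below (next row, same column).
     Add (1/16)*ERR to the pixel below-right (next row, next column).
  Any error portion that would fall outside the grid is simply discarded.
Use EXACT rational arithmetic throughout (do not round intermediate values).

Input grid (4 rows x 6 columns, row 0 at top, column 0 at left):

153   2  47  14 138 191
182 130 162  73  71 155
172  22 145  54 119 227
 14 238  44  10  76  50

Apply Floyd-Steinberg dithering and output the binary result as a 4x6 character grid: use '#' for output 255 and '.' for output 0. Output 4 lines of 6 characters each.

(0,0): OLD=153 → NEW=255, ERR=-102
(0,1): OLD=-341/8 → NEW=0, ERR=-341/8
(0,2): OLD=3629/128 → NEW=0, ERR=3629/128
(0,3): OLD=54075/2048 → NEW=0, ERR=54075/2048
(0,4): OLD=4900509/32768 → NEW=255, ERR=-3455331/32768
(0,5): OLD=75951691/524288 → NEW=255, ERR=-57741749/524288
(1,0): OLD=18193/128 → NEW=255, ERR=-14447/128
(1,1): OLD=67831/1024 → NEW=0, ERR=67831/1024
(1,2): OLD=6623299/32768 → NEW=255, ERR=-1732541/32768
(1,3): OLD=5258567/131072 → NEW=0, ERR=5258567/131072
(1,4): OLD=307022517/8388608 → NEW=0, ERR=307022517/8388608
(1,5): OLD=17449000803/134217728 → NEW=255, ERR=-16776519837/134217728
(2,0): OLD=2443661/16384 → NEW=255, ERR=-1734259/16384
(2,1): OLD=-10788385/524288 → NEW=0, ERR=-10788385/524288
(2,2): OLD=1100058461/8388608 → NEW=255, ERR=-1039036579/8388608
(2,3): OLD=1067389877/67108864 → NEW=0, ERR=1067389877/67108864
(2,4): OLD=250111026847/2147483648 → NEW=0, ERR=250111026847/2147483648
(2,5): OLD=8286913974857/34359738368 → NEW=255, ERR=-474819308983/34359738368
(3,0): OLD=-192406083/8388608 → NEW=0, ERR=-192406083/8388608
(3,1): OLD=12864427769/67108864 → NEW=255, ERR=-4248332551/67108864
(3,2): OLD=-11116947205/536870912 → NEW=0, ERR=-11116947205/536870912
(3,3): OLD=687444958577/34359738368 → NEW=0, ERR=687444958577/34359738368
(3,4): OLD=32862242201681/274877906944 → NEW=0, ERR=32862242201681/274877906944
(3,5): OLD=462959460044063/4398046511104 → NEW=0, ERR=462959460044063/4398046511104
Row 0: #...##
Row 1: #.#..#
Row 2: #.#..#
Row 3: .#....

Answer: #...##
#.#..#
#.#..#
.#....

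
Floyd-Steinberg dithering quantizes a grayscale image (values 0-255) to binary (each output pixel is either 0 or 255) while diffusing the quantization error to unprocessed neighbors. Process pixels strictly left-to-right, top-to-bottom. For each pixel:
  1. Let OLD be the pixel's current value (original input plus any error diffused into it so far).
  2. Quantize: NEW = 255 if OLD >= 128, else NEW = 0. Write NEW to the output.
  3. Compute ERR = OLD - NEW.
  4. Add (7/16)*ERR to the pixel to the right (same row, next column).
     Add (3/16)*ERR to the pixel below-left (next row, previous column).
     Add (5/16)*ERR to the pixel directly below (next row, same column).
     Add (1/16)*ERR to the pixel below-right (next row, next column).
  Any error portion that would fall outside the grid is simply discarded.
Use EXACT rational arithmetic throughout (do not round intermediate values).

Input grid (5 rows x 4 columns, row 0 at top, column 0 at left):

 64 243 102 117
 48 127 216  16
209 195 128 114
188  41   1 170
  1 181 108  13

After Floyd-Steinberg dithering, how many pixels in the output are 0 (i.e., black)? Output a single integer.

Answer: 11

Derivation:
(0,0): OLD=64 → NEW=0, ERR=64
(0,1): OLD=271 → NEW=255, ERR=16
(0,2): OLD=109 → NEW=0, ERR=109
(0,3): OLD=2635/16 → NEW=255, ERR=-1445/16
(1,0): OLD=71 → NEW=0, ERR=71
(1,1): OLD=375/2 → NEW=255, ERR=-135/2
(1,2): OLD=52377/256 → NEW=255, ERR=-12903/256
(1,3): OLD=-112481/4096 → NEW=0, ERR=-112481/4096
(2,0): OLD=6993/32 → NEW=255, ERR=-1167/32
(2,1): OLD=626435/4096 → NEW=255, ERR=-418045/4096
(2,2): OLD=1908065/32768 → NEW=0, ERR=1908065/32768
(2,3): OLD=66974463/524288 → NEW=0, ERR=66974463/524288
(3,0): OLD=10319753/65536 → NEW=255, ERR=-6391927/65536
(3,1): OLD=-26137099/1048576 → NEW=0, ERR=-26137099/1048576
(3,2): OLD=433935181/16777216 → NEW=0, ERR=433935181/16777216
(3,3): OLD=60364417147/268435456 → NEW=255, ERR=-8086624133/268435456
(4,0): OLD=-572988241/16777216 → NEW=0, ERR=-572988241/16777216
(4,1): OLD=658600065/4194304 → NEW=255, ERR=-410947455/4194304
(4,2): OLD=283515852865/4294967296 → NEW=0, ERR=283515852865/4294967296
(4,3): OLD=2342121643319/68719476736 → NEW=0, ERR=2342121643319/68719476736
Output grid:
  Row 0: .#.#  (2 black, running=2)
  Row 1: .##.  (2 black, running=4)
  Row 2: ##..  (2 black, running=6)
  Row 3: #..#  (2 black, running=8)
  Row 4: .#..  (3 black, running=11)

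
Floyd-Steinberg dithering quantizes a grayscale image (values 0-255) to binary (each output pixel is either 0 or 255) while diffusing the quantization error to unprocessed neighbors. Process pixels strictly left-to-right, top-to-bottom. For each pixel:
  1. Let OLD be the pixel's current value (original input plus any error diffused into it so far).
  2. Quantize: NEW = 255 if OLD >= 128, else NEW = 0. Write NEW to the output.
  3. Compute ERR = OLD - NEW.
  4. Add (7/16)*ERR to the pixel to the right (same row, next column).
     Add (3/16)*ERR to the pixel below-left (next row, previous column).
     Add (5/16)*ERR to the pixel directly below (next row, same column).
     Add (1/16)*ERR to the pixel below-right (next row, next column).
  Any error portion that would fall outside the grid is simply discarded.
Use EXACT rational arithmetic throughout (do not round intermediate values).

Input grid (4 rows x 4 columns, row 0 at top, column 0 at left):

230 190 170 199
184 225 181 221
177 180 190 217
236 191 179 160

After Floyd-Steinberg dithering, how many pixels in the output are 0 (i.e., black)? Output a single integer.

Answer: 3

Derivation:
(0,0): OLD=230 → NEW=255, ERR=-25
(0,1): OLD=2865/16 → NEW=255, ERR=-1215/16
(0,2): OLD=35015/256 → NEW=255, ERR=-30265/256
(0,3): OLD=603249/4096 → NEW=255, ERR=-441231/4096
(1,0): OLD=41459/256 → NEW=255, ERR=-23821/256
(1,1): OLD=280229/2048 → NEW=255, ERR=-242011/2048
(1,2): OLD=4417929/65536 → NEW=0, ERR=4417929/65536
(1,3): OLD=219614479/1048576 → NEW=255, ERR=-47772401/1048576
(2,0): OLD=4121063/32768 → NEW=0, ERR=4121063/32768
(2,1): OLD=214872413/1048576 → NEW=255, ERR=-52514467/1048576
(2,2): OLD=363284657/2097152 → NEW=255, ERR=-171489103/2097152
(2,3): OLD=5744537741/33554432 → NEW=255, ERR=-2811842419/33554432
(3,0): OLD=4461249655/16777216 → NEW=255, ERR=183059575/16777216
(3,1): OLD=46345677545/268435456 → NEW=255, ERR=-22105363735/268435456
(3,2): OLD=423380652311/4294967296 → NEW=0, ERR=423380652311/4294967296
(3,3): OLD=11807992012833/68719476736 → NEW=255, ERR=-5715474554847/68719476736
Output grid:
  Row 0: ####  (0 black, running=0)
  Row 1: ##.#  (1 black, running=1)
  Row 2: .###  (1 black, running=2)
  Row 3: ##.#  (1 black, running=3)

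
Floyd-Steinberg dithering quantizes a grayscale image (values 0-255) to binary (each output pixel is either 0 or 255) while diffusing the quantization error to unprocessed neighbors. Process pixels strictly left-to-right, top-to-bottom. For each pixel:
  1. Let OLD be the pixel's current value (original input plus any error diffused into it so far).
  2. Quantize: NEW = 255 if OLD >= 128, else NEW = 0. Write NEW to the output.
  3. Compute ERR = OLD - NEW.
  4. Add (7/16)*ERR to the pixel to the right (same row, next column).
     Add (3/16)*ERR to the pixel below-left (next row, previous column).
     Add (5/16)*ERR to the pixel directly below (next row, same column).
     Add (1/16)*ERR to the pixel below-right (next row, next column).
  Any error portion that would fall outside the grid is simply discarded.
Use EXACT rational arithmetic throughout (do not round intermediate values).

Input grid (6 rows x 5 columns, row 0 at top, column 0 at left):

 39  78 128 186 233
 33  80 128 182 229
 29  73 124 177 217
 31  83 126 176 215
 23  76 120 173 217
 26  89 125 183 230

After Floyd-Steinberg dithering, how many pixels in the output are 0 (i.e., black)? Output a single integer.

(0,0): OLD=39 → NEW=0, ERR=39
(0,1): OLD=1521/16 → NEW=0, ERR=1521/16
(0,2): OLD=43415/256 → NEW=255, ERR=-21865/256
(0,3): OLD=608801/4096 → NEW=255, ERR=-435679/4096
(0,4): OLD=12220135/65536 → NEW=255, ERR=-4491545/65536
(1,0): OLD=16131/256 → NEW=0, ERR=16131/256
(1,1): OLD=253333/2048 → NEW=0, ERR=253333/2048
(1,2): OLD=9268409/65536 → NEW=255, ERR=-7443271/65536
(1,3): OLD=21202885/262144 → NEW=0, ERR=21202885/262144
(1,4): OLD=991201455/4194304 → NEW=255, ERR=-78346065/4194304
(2,0): OLD=2355511/32768 → NEW=0, ERR=2355511/32768
(2,1): OLD=131856205/1048576 → NEW=0, ERR=131856205/1048576
(2,2): OLD=2792047655/16777216 → NEW=255, ERR=-1486142425/16777216
(2,3): OLD=41049371781/268435456 → NEW=255, ERR=-27401669499/268435456
(2,4): OLD=736837230179/4294967296 → NEW=255, ERR=-358379430301/4294967296
(3,0): OLD=1292544071/16777216 → NEW=0, ERR=1292544071/16777216
(3,1): OLD=19312021051/134217728 → NEW=255, ERR=-14913499589/134217728
(3,2): OLD=165035671033/4294967296 → NEW=0, ERR=165035671033/4294967296
(3,3): OLD=1200269161393/8589934592 → NEW=255, ERR=-990164159567/8589934592
(3,4): OLD=18157578152533/137438953472 → NEW=255, ERR=-16889354982827/137438953472
(4,0): OLD=56353387977/2147483648 → NEW=0, ERR=56353387977/2147483648
(4,1): OLD=4451466024649/68719476736 → NEW=0, ERR=4451466024649/68719476736
(4,2): OLD=144904859569127/1099511627776 → NEW=255, ERR=-135470605513753/1099511627776
(4,3): OLD=1098353497161417/17592186044416 → NEW=0, ERR=1098353497161417/17592186044416
(4,4): OLD=55931501038539775/281474976710656 → NEW=255, ERR=-15844618022677505/281474976710656
(5,0): OLD=50958242472443/1099511627776 → NEW=0, ERR=50958242472443/1099511627776
(5,1): OLD=950485327667505/8796093022208 → NEW=0, ERR=950485327667505/8796093022208
(5,2): OLD=42088154028871225/281474976710656 → NEW=255, ERR=-29687965032346055/281474976710656
(5,3): OLD=155499231818934615/1125899906842624 → NEW=255, ERR=-131605244425934505/1125899906842624
(5,4): OLD=2975477209564095373/18014398509481984 → NEW=255, ERR=-1618194410353810547/18014398509481984
Output grid:
  Row 0: ..###  (2 black, running=2)
  Row 1: ..#.#  (3 black, running=5)
  Row 2: ..###  (2 black, running=7)
  Row 3: .#.##  (2 black, running=9)
  Row 4: ..#.#  (3 black, running=12)
  Row 5: ..###  (2 black, running=14)

Answer: 14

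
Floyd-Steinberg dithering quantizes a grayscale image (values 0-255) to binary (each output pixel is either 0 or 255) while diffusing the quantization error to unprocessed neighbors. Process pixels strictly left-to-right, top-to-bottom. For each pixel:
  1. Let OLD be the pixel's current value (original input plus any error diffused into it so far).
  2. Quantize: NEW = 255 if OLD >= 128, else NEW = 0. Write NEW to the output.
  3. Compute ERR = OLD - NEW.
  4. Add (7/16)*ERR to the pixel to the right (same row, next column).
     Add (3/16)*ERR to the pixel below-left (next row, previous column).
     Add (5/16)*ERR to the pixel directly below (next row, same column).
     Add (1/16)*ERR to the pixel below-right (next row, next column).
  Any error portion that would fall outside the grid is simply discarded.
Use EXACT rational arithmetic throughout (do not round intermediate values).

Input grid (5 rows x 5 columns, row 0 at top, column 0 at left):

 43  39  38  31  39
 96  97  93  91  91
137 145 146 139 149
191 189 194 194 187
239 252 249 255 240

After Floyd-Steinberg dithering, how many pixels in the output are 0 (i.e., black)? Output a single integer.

Answer: 10

Derivation:
(0,0): OLD=43 → NEW=0, ERR=43
(0,1): OLD=925/16 → NEW=0, ERR=925/16
(0,2): OLD=16203/256 → NEW=0, ERR=16203/256
(0,3): OLD=240397/4096 → NEW=0, ERR=240397/4096
(0,4): OLD=4238683/65536 → NEW=0, ERR=4238683/65536
(1,0): OLD=30791/256 → NEW=0, ERR=30791/256
(1,1): OLD=373233/2048 → NEW=255, ERR=-149007/2048
(1,2): OLD=6262981/65536 → NEW=0, ERR=6262981/65536
(1,3): OLD=43839265/262144 → NEW=255, ERR=-23007455/262144
(1,4): OLD=320788547/4194304 → NEW=0, ERR=320788547/4194304
(2,0): OLD=5273835/32768 → NEW=255, ERR=-3082005/32768
(2,1): OLD=111725769/1048576 → NEW=0, ERR=111725769/1048576
(2,2): OLD=3380211355/16777216 → NEW=255, ERR=-897978725/16777216
(2,3): OLD=29117077409/268435456 → NEW=0, ERR=29117077409/268435456
(2,4): OLD=922862370087/4294967296 → NEW=255, ERR=-172354290393/4294967296
(3,0): OLD=3046504763/16777216 → NEW=255, ERR=-1231685317/16777216
(3,1): OLD=23389321375/134217728 → NEW=255, ERR=-10836199265/134217728
(3,2): OLD=725631596805/4294967296 → NEW=255, ERR=-369585063675/4294967296
(3,3): OLD=1540862976125/8589934592 → NEW=255, ERR=-649570344835/8589934592
(3,4): OLD=20362295458577/137438953472 → NEW=255, ERR=-14684637676783/137438953472
(4,0): OLD=431472581397/2147483648 → NEW=255, ERR=-116135748843/2147483648
(4,1): OLD=12533549139093/68719476736 → NEW=255, ERR=-4989917428587/68719476736
(4,2): OLD=188144345922395/1099511627776 → NEW=255, ERR=-92231119160485/1099511627776
(4,3): OLD=2977619505964693/17592186044416 → NEW=255, ERR=-1508387935361387/17592186044416
(4,4): OLD=46266790683664531/281474976710656 → NEW=255, ERR=-25509328377552749/281474976710656
Output grid:
  Row 0: .....  (5 black, running=5)
  Row 1: .#.#.  (3 black, running=8)
  Row 2: #.#.#  (2 black, running=10)
  Row 3: #####  (0 black, running=10)
  Row 4: #####  (0 black, running=10)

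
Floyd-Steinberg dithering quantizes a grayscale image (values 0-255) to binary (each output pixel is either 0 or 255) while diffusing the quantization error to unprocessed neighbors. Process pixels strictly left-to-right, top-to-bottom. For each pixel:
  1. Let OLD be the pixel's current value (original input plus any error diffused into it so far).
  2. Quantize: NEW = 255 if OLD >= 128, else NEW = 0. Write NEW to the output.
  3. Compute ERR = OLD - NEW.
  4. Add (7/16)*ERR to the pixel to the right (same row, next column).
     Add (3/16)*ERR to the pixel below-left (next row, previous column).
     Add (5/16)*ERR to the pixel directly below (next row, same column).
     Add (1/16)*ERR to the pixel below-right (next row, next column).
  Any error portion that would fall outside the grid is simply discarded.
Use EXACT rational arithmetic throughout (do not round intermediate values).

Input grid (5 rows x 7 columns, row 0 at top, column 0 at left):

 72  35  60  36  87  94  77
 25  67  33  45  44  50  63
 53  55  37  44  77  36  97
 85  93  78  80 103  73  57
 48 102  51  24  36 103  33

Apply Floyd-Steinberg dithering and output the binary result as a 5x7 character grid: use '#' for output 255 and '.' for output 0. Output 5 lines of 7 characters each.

Answer: .....#.
.#.....
...#..#
.#..#..
..#..#.

Derivation:
(0,0): OLD=72 → NEW=0, ERR=72
(0,1): OLD=133/2 → NEW=0, ERR=133/2
(0,2): OLD=2851/32 → NEW=0, ERR=2851/32
(0,3): OLD=38389/512 → NEW=0, ERR=38389/512
(0,4): OLD=981427/8192 → NEW=0, ERR=981427/8192
(0,5): OLD=19190757/131072 → NEW=255, ERR=-14232603/131072
(0,6): OLD=61852483/2097152 → NEW=0, ERR=61852483/2097152
(1,0): OLD=1919/32 → NEW=0, ERR=1919/32
(1,1): OLD=34617/256 → NEW=255, ERR=-30663/256
(1,2): OLD=218349/8192 → NEW=0, ERR=218349/8192
(1,3): OLD=3542985/32768 → NEW=0, ERR=3542985/32768
(1,4): OLD=237122203/2097152 → NEW=0, ERR=237122203/2097152
(1,5): OLD=1317885771/16777216 → NEW=0, ERR=1317885771/16777216
(1,6): OLD=26788960261/268435456 → NEW=0, ERR=26788960261/268435456
(2,0): OLD=201859/4096 → NEW=0, ERR=201859/4096
(2,1): OLD=6275217/131072 → NEW=0, ERR=6275217/131072
(2,2): OLD=165805427/2097152 → NEW=0, ERR=165805427/2097152
(2,3): OLD=2269026075/16777216 → NEW=255, ERR=-2009164005/16777216
(2,4): OLD=10928967915/134217728 → NEW=0, ERR=10928967915/134217728
(2,5): OLD=523773757913/4294967296 → NEW=0, ERR=523773757913/4294967296
(2,6): OLD=12812701127039/68719476736 → NEW=255, ERR=-4710765440641/68719476736
(3,0): OLD=229381011/2097152 → NEW=0, ERR=229381011/2097152
(3,1): OLD=2914507351/16777216 → NEW=255, ERR=-1363682729/16777216
(3,2): OLD=6400069653/134217728 → NEW=0, ERR=6400069653/134217728
(3,3): OLD=44907767571/536870912 → NEW=0, ERR=44907767571/536870912
(3,4): OLD=12398551242643/68719476736 → NEW=255, ERR=-5124915325037/68719476736
(3,5): OLD=38877588717993/549755813888 → NEW=0, ERR=38877588717993/549755813888
(3,6): OLD=652132846679031/8796093022208 → NEW=0, ERR=652132846679031/8796093022208
(4,0): OLD=17969094141/268435456 → NEW=0, ERR=17969094141/268435456
(4,1): OLD=522536892185/4294967296 → NEW=0, ERR=522536892185/4294967296
(4,2): OLD=8915146346391/68719476736 → NEW=255, ERR=-8608320221289/68719476736
(4,3): OLD=-8613450774867/549755813888 → NEW=0, ERR=-8613450774867/549755813888
(4,4): OLD=106993450260311/4398046511104 → NEW=0, ERR=106993450260311/4398046511104
(4,5): OLD=20404486080114935/140737488355328 → NEW=255, ERR=-15483573450493705/140737488355328
(4,6): OLD=28047670144285937/2251799813685248 → NEW=0, ERR=28047670144285937/2251799813685248
Row 0: .....#.
Row 1: .#.....
Row 2: ...#..#
Row 3: .#..#..
Row 4: ..#..#.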